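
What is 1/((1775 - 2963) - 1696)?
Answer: -1/2884 ≈ -0.00034674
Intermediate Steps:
1/((1775 - 2963) - 1696) = 1/(-1188 - 1696) = 1/(-2884) = -1/2884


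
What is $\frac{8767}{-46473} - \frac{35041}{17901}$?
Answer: $- \frac{595132820}{277304391} \approx -2.1461$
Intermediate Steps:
$\frac{8767}{-46473} - \frac{35041}{17901} = 8767 \left(- \frac{1}{46473}\right) - \frac{35041}{17901} = - \frac{8767}{46473} - \frac{35041}{17901} = - \frac{595132820}{277304391}$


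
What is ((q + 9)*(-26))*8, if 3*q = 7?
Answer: -7072/3 ≈ -2357.3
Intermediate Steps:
q = 7/3 (q = (⅓)*7 = 7/3 ≈ 2.3333)
((q + 9)*(-26))*8 = ((7/3 + 9)*(-26))*8 = ((34/3)*(-26))*8 = -884/3*8 = -7072/3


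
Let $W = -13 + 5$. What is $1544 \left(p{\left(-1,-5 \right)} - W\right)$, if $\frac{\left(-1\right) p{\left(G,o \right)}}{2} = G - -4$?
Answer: $3088$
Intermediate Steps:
$p{\left(G,o \right)} = -8 - 2 G$ ($p{\left(G,o \right)} = - 2 \left(G - -4\right) = - 2 \left(G + 4\right) = - 2 \left(4 + G\right) = -8 - 2 G$)
$W = -8$
$1544 \left(p{\left(-1,-5 \right)} - W\right) = 1544 \left(\left(-8 - -2\right) - -8\right) = 1544 \left(\left(-8 + 2\right) + 8\right) = 1544 \left(-6 + 8\right) = 1544 \cdot 2 = 3088$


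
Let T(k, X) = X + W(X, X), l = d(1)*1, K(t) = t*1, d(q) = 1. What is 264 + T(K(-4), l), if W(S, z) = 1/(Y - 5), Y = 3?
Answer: 529/2 ≈ 264.50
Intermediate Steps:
W(S, z) = -½ (W(S, z) = 1/(3 - 5) = 1/(-2) = -½)
K(t) = t
l = 1 (l = 1*1 = 1)
T(k, X) = -½ + X (T(k, X) = X - ½ = -½ + X)
264 + T(K(-4), l) = 264 + (-½ + 1) = 264 + ½ = 529/2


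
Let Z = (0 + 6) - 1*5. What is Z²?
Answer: 1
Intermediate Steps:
Z = 1 (Z = 6 - 5 = 1)
Z² = 1² = 1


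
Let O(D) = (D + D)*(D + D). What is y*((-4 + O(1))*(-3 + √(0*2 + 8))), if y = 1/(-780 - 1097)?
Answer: 0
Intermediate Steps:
O(D) = 4*D² (O(D) = (2*D)*(2*D) = 4*D²)
y = -1/1877 (y = 1/(-1877) = -1/1877 ≈ -0.00053276)
y*((-4 + O(1))*(-3 + √(0*2 + 8))) = -(-4 + 4*1²)*(-3 + √(0*2 + 8))/1877 = -(-4 + 4*1)*(-3 + √(0 + 8))/1877 = -(-4 + 4)*(-3 + √8)/1877 = -0*(-3 + 2*√2) = -1/1877*0 = 0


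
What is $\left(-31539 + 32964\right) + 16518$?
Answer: $17943$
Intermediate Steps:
$\left(-31539 + 32964\right) + 16518 = 1425 + 16518 = 17943$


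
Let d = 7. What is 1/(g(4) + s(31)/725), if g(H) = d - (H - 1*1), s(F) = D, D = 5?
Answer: 145/581 ≈ 0.24957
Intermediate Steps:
s(F) = 5
g(H) = 8 - H (g(H) = 7 - (H - 1*1) = 7 - (H - 1) = 7 - (-1 + H) = 7 + (1 - H) = 8 - H)
1/(g(4) + s(31)/725) = 1/((8 - 1*4) + 5/725) = 1/((8 - 4) + 5*(1/725)) = 1/(4 + 1/145) = 1/(581/145) = 145/581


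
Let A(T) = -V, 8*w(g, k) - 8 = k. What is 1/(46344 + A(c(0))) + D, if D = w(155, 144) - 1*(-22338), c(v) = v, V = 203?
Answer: 1031574338/46141 ≈ 22357.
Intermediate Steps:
w(g, k) = 1 + k/8
A(T) = -203 (A(T) = -1*203 = -203)
D = 22357 (D = (1 + (⅛)*144) - 1*(-22338) = (1 + 18) + 22338 = 19 + 22338 = 22357)
1/(46344 + A(c(0))) + D = 1/(46344 - 203) + 22357 = 1/46141 + 22357 = 1031574338/46141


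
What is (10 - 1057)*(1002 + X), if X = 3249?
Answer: -4450797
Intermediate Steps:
(10 - 1057)*(1002 + X) = (10 - 1057)*(1002 + 3249) = -1047*4251 = -4450797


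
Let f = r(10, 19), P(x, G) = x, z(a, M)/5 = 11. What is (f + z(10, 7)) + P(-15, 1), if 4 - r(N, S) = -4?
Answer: 48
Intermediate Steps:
z(a, M) = 55 (z(a, M) = 5*11 = 55)
r(N, S) = 8 (r(N, S) = 4 - 1*(-4) = 4 + 4 = 8)
f = 8
(f + z(10, 7)) + P(-15, 1) = (8 + 55) - 15 = 63 - 15 = 48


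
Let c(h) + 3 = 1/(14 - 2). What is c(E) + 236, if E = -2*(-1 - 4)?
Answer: 2797/12 ≈ 233.08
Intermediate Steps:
E = 10 (E = -2*(-5) = 10)
c(h) = -35/12 (c(h) = -3 + 1/(14 - 2) = -3 + 1/12 = -35/12)
c(E) + 236 = -35/12 + 236 = 2797/12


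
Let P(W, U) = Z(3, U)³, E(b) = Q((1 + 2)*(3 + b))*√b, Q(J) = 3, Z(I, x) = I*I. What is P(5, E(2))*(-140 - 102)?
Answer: -176418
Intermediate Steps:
Z(I, x) = I²
E(b) = 3*√b
P(W, U) = 729 (P(W, U) = (3²)³ = 9³ = 729)
P(5, E(2))*(-140 - 102) = 729*(-140 - 102) = 729*(-242) = -176418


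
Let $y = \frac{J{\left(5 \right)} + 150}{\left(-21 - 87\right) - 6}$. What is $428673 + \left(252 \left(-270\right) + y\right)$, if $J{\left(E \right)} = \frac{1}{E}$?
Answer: $\frac{205560059}{570} \approx 3.6063 \cdot 10^{5}$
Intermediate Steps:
$y = - \frac{751}{570}$ ($y = \frac{\frac{1}{5} + 150}{\left(-21 - 87\right) - 6} = \frac{\frac{1}{5} + 150}{-108 - 6} = \frac{751}{5 \left(-114\right)} = \frac{751}{5} \left(- \frac{1}{114}\right) = - \frac{751}{570} \approx -1.3175$)
$428673 + \left(252 \left(-270\right) + y\right) = 428673 + \left(252 \left(-270\right) - \frac{751}{570}\right) = 428673 - \frac{38783551}{570} = \frac{205560059}{570}$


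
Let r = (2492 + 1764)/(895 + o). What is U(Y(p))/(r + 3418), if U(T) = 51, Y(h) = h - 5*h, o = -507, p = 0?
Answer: 1649/110870 ≈ 0.014873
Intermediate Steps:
Y(h) = -4*h
r = 1064/97 (r = (2492 + 1764)/(895 - 507) = 4256/388 = 4256*(1/388) = 1064/97 ≈ 10.969)
U(Y(p))/(r + 3418) = 51/(1064/97 + 3418) = 51/(332610/97) = 51*(97/332610) = 1649/110870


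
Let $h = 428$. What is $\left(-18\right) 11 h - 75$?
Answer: $-84819$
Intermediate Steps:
$\left(-18\right) 11 h - 75 = \left(-18\right) 11 \cdot 428 - 75 = \left(-198\right) 428 - 75 = -84744 - 75 = -84819$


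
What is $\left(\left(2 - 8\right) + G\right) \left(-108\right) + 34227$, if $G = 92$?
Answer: $24939$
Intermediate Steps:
$\left(\left(2 - 8\right) + G\right) \left(-108\right) + 34227 = \left(\left(2 - 8\right) + 92\right) \left(-108\right) + 34227 = \left(-6 + 92\right) \left(-108\right) + 34227 = 86 \left(-108\right) + 34227 = -9288 + 34227 = 24939$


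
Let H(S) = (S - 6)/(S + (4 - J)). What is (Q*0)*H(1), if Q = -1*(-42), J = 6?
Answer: 0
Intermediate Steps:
Q = 42
H(S) = (-6 + S)/(-2 + S) (H(S) = (S - 6)/(S + (4 - 1*6)) = (-6 + S)/(S + (4 - 6)) = (-6 + S)/(S - 2) = (-6 + S)/(-2 + S))
(Q*0)*H(1) = (42*0)*((-6 + 1)/(-2 + 1)) = 0*(-5/(-1)) = 0*(-1*(-5)) = 0*5 = 0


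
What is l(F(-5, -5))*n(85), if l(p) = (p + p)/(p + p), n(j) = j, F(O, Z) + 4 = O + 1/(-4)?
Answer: 85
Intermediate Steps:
F(O, Z) = -17/4 + O (F(O, Z) = -4 + (O + 1/(-4)) = -4 + (O - 1/4) = -4 + (-1/4 + O) = -17/4 + O)
l(p) = 1 (l(p) = (2*p)/((2*p)) = (2*p)*(1/(2*p)) = 1)
l(F(-5, -5))*n(85) = 1*85 = 85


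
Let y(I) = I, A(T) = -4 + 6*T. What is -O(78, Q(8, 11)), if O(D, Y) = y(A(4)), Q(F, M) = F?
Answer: -20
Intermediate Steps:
O(D, Y) = 20 (O(D, Y) = -4 + 6*4 = -4 + 24 = 20)
-O(78, Q(8, 11)) = -1*20 = -20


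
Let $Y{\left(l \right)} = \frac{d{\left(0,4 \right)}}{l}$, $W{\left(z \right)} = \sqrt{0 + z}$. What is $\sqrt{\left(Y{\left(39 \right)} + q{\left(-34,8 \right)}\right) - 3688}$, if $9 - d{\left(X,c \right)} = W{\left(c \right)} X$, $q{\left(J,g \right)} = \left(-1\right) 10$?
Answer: $\frac{i \sqrt{624923}}{13} \approx 60.809 i$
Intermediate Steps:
$W{\left(z \right)} = \sqrt{z}$
$q{\left(J,g \right)} = -10$
$d{\left(X,c \right)} = 9 - X \sqrt{c}$ ($d{\left(X,c \right)} = 9 - \sqrt{c} X = 9 - X \sqrt{c}$)
$Y{\left(l \right)} = \frac{9}{l}$ ($Y{\left(l \right)} = \frac{9 - 0 \sqrt{4}}{l} = \frac{9 - 0 \cdot 2}{l} = \frac{9 + 0}{l} = \frac{9}{l}$)
$\sqrt{\left(Y{\left(39 \right)} + q{\left(-34,8 \right)}\right) - 3688} = \sqrt{\left(\frac{9}{39} - 10\right) - 3688} = \sqrt{\left(9 \cdot \frac{1}{39} - 10\right) - 3688} = \sqrt{\left(\frac{3}{13} - 10\right) - 3688} = \sqrt{- \frac{127}{13} - 3688} = \sqrt{- \frac{48071}{13}} = \frac{i \sqrt{624923}}{13}$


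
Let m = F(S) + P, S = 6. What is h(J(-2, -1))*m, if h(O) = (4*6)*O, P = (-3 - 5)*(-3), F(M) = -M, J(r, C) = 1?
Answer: 432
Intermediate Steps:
P = 24 (P = -8*(-3) = 24)
h(O) = 24*O
m = 18 (m = -1*6 + 24 = -6 + 24 = 18)
h(J(-2, -1))*m = (24*1)*18 = 24*18 = 432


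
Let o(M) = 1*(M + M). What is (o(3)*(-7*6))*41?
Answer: -10332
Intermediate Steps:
o(M) = 2*M (o(M) = 1*(2*M) = 2*M)
(o(3)*(-7*6))*41 = ((2*3)*(-7*6))*41 = (6*(-42))*41 = -252*41 = -10332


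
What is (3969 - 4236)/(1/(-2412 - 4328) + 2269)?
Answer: -1799580/15293059 ≈ -0.11767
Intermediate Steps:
(3969 - 4236)/(1/(-2412 - 4328) + 2269) = -267/(1/(-6740) + 2269) = -267/(-1/6740 + 2269) = -267/15293059/6740 = -267*6740/15293059 = -1799580/15293059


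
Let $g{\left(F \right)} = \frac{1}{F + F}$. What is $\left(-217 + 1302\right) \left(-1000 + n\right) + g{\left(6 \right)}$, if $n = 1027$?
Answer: $\frac{351541}{12} \approx 29295.0$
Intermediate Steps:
$g{\left(F \right)} = \frac{1}{2 F}$
$\left(-217 + 1302\right) \left(-1000 + n\right) + g{\left(6 \right)} = \left(-217 + 1302\right) \left(-1000 + 1027\right) + \frac{1}{2 \cdot 6} = 1085 \cdot 27 + \frac{1}{2} \cdot \frac{1}{6} = 29295 + \frac{1}{12} = \frac{351541}{12}$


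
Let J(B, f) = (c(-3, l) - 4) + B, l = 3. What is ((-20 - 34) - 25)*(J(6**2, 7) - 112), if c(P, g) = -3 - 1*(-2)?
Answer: 6399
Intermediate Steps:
c(P, g) = -1 (c(P, g) = -3 + 2 = -1)
J(B, f) = -5 + B (J(B, f) = (-1 - 4) + B = -5 + B)
((-20 - 34) - 25)*(J(6**2, 7) - 112) = ((-20 - 34) - 25)*((-5 + 6**2) - 112) = (-54 - 25)*((-5 + 36) - 112) = -79*(31 - 112) = -79*(-81) = 6399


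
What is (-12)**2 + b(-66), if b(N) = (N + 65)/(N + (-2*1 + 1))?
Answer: 9649/67 ≈ 144.01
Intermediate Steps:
b(N) = (65 + N)/(-1 + N) (b(N) = (65 + N)/(N + (-2 + 1)) = (65 + N)/(N - 1) = (65 + N)/(-1 + N))
(-12)**2 + b(-66) = (-12)**2 + (65 - 66)/(-1 - 66) = 144 - 1/(-67) = 144 - 1/67*(-1) = 144 + 1/67 = 9649/67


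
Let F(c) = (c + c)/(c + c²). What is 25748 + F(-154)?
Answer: 3939442/153 ≈ 25748.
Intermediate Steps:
F(c) = 2*c/(c + c²) (F(c) = (2*c)/(c + c²) = 2*c/(c + c²))
25748 + F(-154) = 25748 + 2/(1 - 154) = 25748 + 2/(-153) = 25748 + 2*(-1/153) = 25748 - 2/153 = 3939442/153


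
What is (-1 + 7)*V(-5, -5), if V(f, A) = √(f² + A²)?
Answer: 30*√2 ≈ 42.426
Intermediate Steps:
V(f, A) = √(A² + f²)
(-1 + 7)*V(-5, -5) = (-1 + 7)*√((-5)² + (-5)²) = 6*√(25 + 25) = 6*√50 = 6*(5*√2) = 30*√2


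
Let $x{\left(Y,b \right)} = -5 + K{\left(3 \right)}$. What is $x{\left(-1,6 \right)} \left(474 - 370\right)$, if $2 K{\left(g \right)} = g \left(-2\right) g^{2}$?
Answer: $-3328$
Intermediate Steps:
$K{\left(g \right)} = - g^{3}$ ($K{\left(g \right)} = \frac{g \left(-2\right) g^{2}}{2} = \frac{- 2 g g^{2}}{2} = \frac{\left(-2\right) g^{3}}{2} = - g^{3}$)
$x{\left(Y,b \right)} = -32$ ($x{\left(Y,b \right)} = -5 - 3^{3} = -5 - 27 = -32$)
$x{\left(-1,6 \right)} \left(474 - 370\right) = - 32 \left(474 - 370\right) = \left(-32\right) 104 = -3328$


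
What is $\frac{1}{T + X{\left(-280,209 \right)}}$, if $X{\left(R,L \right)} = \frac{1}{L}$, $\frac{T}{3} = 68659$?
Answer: $\frac{209}{43049194} \approx 4.8549 \cdot 10^{-6}$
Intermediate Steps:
$T = 205977$ ($T = 3 \cdot 68659 = 205977$)
$\frac{1}{T + X{\left(-280,209 \right)}} = \frac{1}{205977 + \frac{1}{209}} = \frac{1}{\frac{43049194}{209}} = \frac{209}{43049194}$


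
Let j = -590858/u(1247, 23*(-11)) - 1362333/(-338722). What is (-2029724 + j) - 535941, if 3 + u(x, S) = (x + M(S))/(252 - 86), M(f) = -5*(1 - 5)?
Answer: -701518910062909/260477218 ≈ -2.6932e+6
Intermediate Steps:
M(f) = 20 (M(f) = -5*(-4) = 20)
u(x, S) = -239/83 + x/166 (u(x, S) = -3 + (x + 20)/(252 - 86) = -3 + (20 + x)/166 = -3 + (20 + x)*(1/166) = -3 + (10/83 + x/166) = -239/83 + x/166)
j = -33221628542939/260477218 (j = -590858/(-239/83 + (1/166)*1247) - 1362333/(-338722) = -590858/(-239/83 + 1247/166) - 1362333*(-1/338722) = -590858/769/166 + 1362333/338722 = -590858*166/769 + 1362333/338722 = -98082428/769 + 1362333/338722 = -33221628542939/260477218 ≈ -1.2754e+5)
(-2029724 + j) - 535941 = (-2029724 - 33221628542939/260477218) - 535941 = -561918489370771/260477218 - 535941 = -701518910062909/260477218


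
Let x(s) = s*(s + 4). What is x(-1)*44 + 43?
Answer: -89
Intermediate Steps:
x(s) = s*(4 + s)
x(-1)*44 + 43 = -(4 - 1)*44 + 43 = -1*3*44 + 43 = -3*44 + 43 = -132 + 43 = -89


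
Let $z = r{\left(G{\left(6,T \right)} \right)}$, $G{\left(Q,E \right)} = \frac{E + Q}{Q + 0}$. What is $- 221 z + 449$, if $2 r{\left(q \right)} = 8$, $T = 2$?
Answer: $-435$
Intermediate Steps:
$G{\left(Q,E \right)} = \frac{E + Q}{Q}$
$r{\left(q \right)} = 4$ ($r{\left(q \right)} = \frac{1}{2} \cdot 8 = 4$)
$z = 4$
$- 221 z + 449 = \left(-221\right) 4 + 449 = -884 + 449 = -435$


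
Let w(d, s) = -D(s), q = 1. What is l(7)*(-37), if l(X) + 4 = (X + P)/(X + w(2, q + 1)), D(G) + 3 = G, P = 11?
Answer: 259/4 ≈ 64.750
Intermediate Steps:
D(G) = -3 + G
w(d, s) = 3 - s (w(d, s) = -(-3 + s) = 3 - s)
l(X) = -4 + (11 + X)/(1 + X) (l(X) = -4 + (X + 11)/(X + (3 - (1 + 1))) = -4 + (11 + X)/(X + (3 - 1*2)) = -4 + (11 + X)/(X + (3 - 2)) = -4 + (11 + X)/(X + 1) = -4 + (11 + X)/(1 + X))
l(7)*(-37) = ((7 - 3*7)/(1 + 7))*(-37) = ((7 - 21)/8)*(-37) = ((1/8)*(-14))*(-37) = -7/4*(-37) = 259/4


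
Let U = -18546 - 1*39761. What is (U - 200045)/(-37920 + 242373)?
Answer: -258352/204453 ≈ -1.2636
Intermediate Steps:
U = -58307 (U = -18546 - 39761 = -58307)
(U - 200045)/(-37920 + 242373) = (-58307 - 200045)/(-37920 + 242373) = -258352/204453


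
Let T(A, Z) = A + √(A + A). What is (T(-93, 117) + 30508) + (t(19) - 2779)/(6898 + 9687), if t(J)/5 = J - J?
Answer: 504429996/16585 + I*√186 ≈ 30415.0 + 13.638*I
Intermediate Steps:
t(J) = 0 (t(J) = 5*(J - J) = 5*0 = 0)
T(A, Z) = A + √2*√A (T(A, Z) = A + √(2*A) = A + √2*√A)
(T(-93, 117) + 30508) + (t(19) - 2779)/(6898 + 9687) = ((-93 + √2*√(-93)) + 30508) + (0 - 2779)/(6898 + 9687) = ((-93 + √2*(I*√93)) + 30508) - 2779/16585 = ((-93 + I*√186) + 30508) - 2779*1/16585 = (30415 + I*√186) - 2779/16585 = 504429996/16585 + I*√186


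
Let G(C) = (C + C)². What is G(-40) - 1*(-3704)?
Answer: 10104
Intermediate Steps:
G(C) = 4*C² (G(C) = (2*C)² = 4*C²)
G(-40) - 1*(-3704) = 4*(-40)² - 1*(-3704) = 4*1600 + 3704 = 6400 + 3704 = 10104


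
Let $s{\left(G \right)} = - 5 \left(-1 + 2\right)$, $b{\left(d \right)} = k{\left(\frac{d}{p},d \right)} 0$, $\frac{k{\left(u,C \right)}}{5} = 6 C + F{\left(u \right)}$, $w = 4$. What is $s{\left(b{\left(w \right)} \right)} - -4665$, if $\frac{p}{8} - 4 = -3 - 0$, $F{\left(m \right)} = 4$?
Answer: $4660$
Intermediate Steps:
$p = 8$ ($p = 32 + 8 \left(-3 - 0\right) = 32 + 8 \left(-3 + 0\right) = 32 + 8 \left(-3\right) = 32 - 24 = 8$)
$k{\left(u,C \right)} = 20 + 30 C$ ($k{\left(u,C \right)} = 5 \left(6 C + 4\right) = 5 \left(4 + 6 C\right) = 20 + 30 C$)
$b{\left(d \right)} = 0$ ($b{\left(d \right)} = \left(20 + 30 d\right) 0 = 0$)
$s{\left(G \right)} = -5$ ($s{\left(G \right)} = \left(-5\right) 1 = -5$)
$s{\left(b{\left(w \right)} \right)} - -4665 = -5 - -4665 = -5 + 4665 = 4660$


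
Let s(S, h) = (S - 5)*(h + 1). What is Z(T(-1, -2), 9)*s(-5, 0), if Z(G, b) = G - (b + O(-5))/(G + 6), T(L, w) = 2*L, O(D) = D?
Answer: 30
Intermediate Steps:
s(S, h) = (1 + h)*(-5 + S) (s(S, h) = (-5 + S)*(1 + h) = (1 + h)*(-5 + S))
Z(G, b) = G - (-5 + b)/(6 + G) (Z(G, b) = G - (b - 5)/(G + 6) = G - (-5 + b)/(6 + G))
Z(T(-1, -2), 9)*s(-5, 0) = ((5 + (2*(-1))**2 - 1*9 + 6*(2*(-1)))/(6 + 2*(-1)))*(-5 - 5 - 5*0 - 5*0) = ((5 + (-2)**2 - 9 + 6*(-2))/(6 - 2))*(-5 - 5 + 0 + 0) = ((5 + 4 - 9 - 12)/4)*(-10) = ((1/4)*(-12))*(-10) = -3*(-10) = 30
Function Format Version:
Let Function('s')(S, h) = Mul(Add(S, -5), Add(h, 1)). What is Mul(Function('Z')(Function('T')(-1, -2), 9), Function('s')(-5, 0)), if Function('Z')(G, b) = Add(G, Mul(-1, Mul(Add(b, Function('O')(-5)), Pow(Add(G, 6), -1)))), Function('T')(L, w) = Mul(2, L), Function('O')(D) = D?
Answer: 30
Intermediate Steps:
Function('s')(S, h) = Mul(Add(1, h), Add(-5, S)) (Function('s')(S, h) = Mul(Add(-5, S), Add(1, h)) = Mul(Add(1, h), Add(-5, S)))
Function('Z')(G, b) = Add(G, Mul(-1, Pow(Add(6, G), -1), Add(-5, b))) (Function('Z')(G, b) = Add(G, Mul(-1, Mul(Add(b, -5), Pow(Add(G, 6), -1)))) = Add(G, Mul(-1, Mul(Add(-5, b), Pow(Add(6, G), -1)))) = Add(G, Mul(-1, Mul(Pow(Add(6, G), -1), Add(-5, b)))) = Add(G, Mul(-1, Pow(Add(6, G), -1), Add(-5, b))))
Mul(Function('Z')(Function('T')(-1, -2), 9), Function('s')(-5, 0)) = Mul(Mul(Pow(Add(6, Mul(2, -1)), -1), Add(5, Pow(Mul(2, -1), 2), Mul(-1, 9), Mul(6, Mul(2, -1)))), Add(-5, -5, Mul(-5, 0), Mul(-5, 0))) = Mul(Mul(Pow(Add(6, -2), -1), Add(5, Pow(-2, 2), -9, Mul(6, -2))), Add(-5, -5, 0, 0)) = Mul(Mul(Pow(4, -1), Add(5, 4, -9, -12)), -10) = Mul(Mul(Rational(1, 4), -12), -10) = Mul(-3, -10) = 30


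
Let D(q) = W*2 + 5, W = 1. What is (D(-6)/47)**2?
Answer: 49/2209 ≈ 0.022182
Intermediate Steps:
D(q) = 7 (D(q) = 1*2 + 5 = 2 + 5 = 7)
(D(-6)/47)**2 = (7/47)**2 = 49/2209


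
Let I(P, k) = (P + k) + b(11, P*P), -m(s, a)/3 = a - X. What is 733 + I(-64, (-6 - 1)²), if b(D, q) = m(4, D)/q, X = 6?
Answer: 2940913/4096 ≈ 718.00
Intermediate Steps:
m(s, a) = 18 - 3*a (m(s, a) = -3*(a - 1*6) = -3*(a - 6) = -3*(-6 + a) = 18 - 3*a)
b(D, q) = (18 - 3*D)/q
I(P, k) = P + k - 15/P² (I(P, k) = (P + k) + 3*(6 - 1*11)/((P*P)) = (P + k) + 3*(6 - 11)/(P²) = (P + k) + 3*(-5)/P² = (P + k) - 15/P² = P + k - 15/P²)
733 + I(-64, (-6 - 1)²) = 733 + (-64 + (-6 - 1)² - 15/(-64)²) = 733 + (-64 + (-7)² - 15*1/4096) = 733 + (-64 + 49 - 15/4096) = 733 - 61455/4096 = 2940913/4096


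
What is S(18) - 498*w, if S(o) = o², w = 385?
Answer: -191406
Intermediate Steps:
S(18) - 498*w = 18² - 498*385 = 324 - 191730 = -191406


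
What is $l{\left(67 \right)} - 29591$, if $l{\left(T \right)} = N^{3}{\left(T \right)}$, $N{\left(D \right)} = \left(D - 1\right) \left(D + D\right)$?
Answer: $691745245993$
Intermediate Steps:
$N{\left(D \right)} = 2 D \left(-1 + D\right)$ ($N{\left(D \right)} = \left(-1 + D\right) 2 D = 2 D \left(-1 + D\right)$)
$l{\left(T \right)} = 8 T^{3} \left(-1 + T\right)^{3}$ ($l{\left(T \right)} = \left(2 T \left(-1 + T\right)\right)^{3} = 8 T^{3} \left(-1 + T\right)^{3}$)
$l{\left(67 \right)} - 29591 = 8 \cdot 67^{3} \left(-1 + 67\right)^{3} - 29591 = 8 \cdot 300763 \cdot 66^{3} - 29591 = 8 \cdot 300763 \cdot 287496 - 29591 = 691745275584 - 29591 = 691745245993$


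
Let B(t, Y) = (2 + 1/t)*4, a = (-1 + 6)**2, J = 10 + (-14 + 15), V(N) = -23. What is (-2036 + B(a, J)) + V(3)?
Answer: -51271/25 ≈ -2050.8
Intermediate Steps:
J = 11 (J = 10 + 1 = 11)
a = 25 (a = 5**2 = 25)
B(t, Y) = 8 + 4/t
(-2036 + B(a, J)) + V(3) = (-2036 + (8 + 4/25)) - 23 = (-2036 + 204/25) - 23 = -50696/25 - 23 = -51271/25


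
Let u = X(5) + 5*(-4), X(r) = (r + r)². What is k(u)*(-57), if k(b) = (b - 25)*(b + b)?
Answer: -501600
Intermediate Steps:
X(r) = 4*r² (X(r) = (2*r)² = 4*r²)
u = 80 (u = 4*5² + 5*(-4) = 4*25 - 20 = 100 - 20 = 80)
k(b) = 2*b*(-25 + b) (k(b) = (-25 + b)*(2*b) = 2*b*(-25 + b))
k(u)*(-57) = (2*80*(-25 + 80))*(-57) = (2*80*55)*(-57) = 8800*(-57) = -501600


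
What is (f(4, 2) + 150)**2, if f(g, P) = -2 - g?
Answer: 20736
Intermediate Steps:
(f(4, 2) + 150)**2 = ((-2 - 1*4) + 150)**2 = ((-2 - 4) + 150)**2 = (-6 + 150)**2 = 144**2 = 20736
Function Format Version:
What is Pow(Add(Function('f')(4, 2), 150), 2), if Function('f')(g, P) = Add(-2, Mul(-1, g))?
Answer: 20736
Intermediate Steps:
Pow(Add(Function('f')(4, 2), 150), 2) = Pow(Add(Add(-2, Mul(-1, 4)), 150), 2) = Pow(Add(Add(-2, -4), 150), 2) = Pow(Add(-6, 150), 2) = Pow(144, 2) = 20736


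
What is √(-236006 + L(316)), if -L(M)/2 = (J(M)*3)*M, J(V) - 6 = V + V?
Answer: I*√1445654 ≈ 1202.4*I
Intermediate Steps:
J(V) = 6 + 2*V (J(V) = 6 + (V + V) = 6 + 2*V)
L(M) = -2*M*(18 + 6*M) (L(M) = -2*(6 + 2*M)*3*M = -2*(18 + 6*M)*M = -2*M*(18 + 6*M))
√(-236006 + L(316)) = √(-236006 - 12*316*(3 + 316)) = √(-236006 - 12*316*319) = √(-236006 - 1209648) = √(-1445654) = I*√1445654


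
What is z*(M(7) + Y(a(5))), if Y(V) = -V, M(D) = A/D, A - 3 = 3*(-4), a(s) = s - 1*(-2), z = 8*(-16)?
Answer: 7424/7 ≈ 1060.6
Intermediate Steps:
z = -128
a(s) = 2 + s (a(s) = s + 2 = 2 + s)
A = -9 (A = 3 + 3*(-4) = 3 - 12 = -9)
M(D) = -9/D
z*(M(7) + Y(a(5))) = -128*(-9/7 - (2 + 5)) = -128*(-9*1/7 - 1*7) = -128*(-9/7 - 7) = -128*(-58/7) = 7424/7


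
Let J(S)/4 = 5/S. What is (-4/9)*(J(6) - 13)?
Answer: 116/27 ≈ 4.2963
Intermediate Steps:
J(S) = 20/S (J(S) = 4*(5/S) = 20/S)
(-4/9)*(J(6) - 13) = (-4/9)*(20/6 - 13) = (-4*1/9)*(20*(1/6) - 13) = -4*(10/3 - 13)/9 = -4/9*(-29/3) = 116/27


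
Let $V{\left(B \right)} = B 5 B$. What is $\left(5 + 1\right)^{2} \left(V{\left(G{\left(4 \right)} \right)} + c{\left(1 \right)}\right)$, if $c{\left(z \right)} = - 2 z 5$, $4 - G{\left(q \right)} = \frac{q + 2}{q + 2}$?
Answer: $1260$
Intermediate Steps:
$G{\left(q \right)} = 3$ ($G{\left(q \right)} = 4 - \frac{q + 2}{q + 2} = 4 - \frac{2 + q}{2 + q} = 4 - 1 = 3$)
$c{\left(z \right)} = - 10 z$
$V{\left(B \right)} = 5 B^{2}$ ($V{\left(B \right)} = 5 B B = 5 B^{2}$)
$\left(5 + 1\right)^{2} \left(V{\left(G{\left(4 \right)} \right)} + c{\left(1 \right)}\right) = \left(5 + 1\right)^{2} \left(5 \cdot 3^{2} - 10\right) = 6^{2} \left(5 \cdot 9 - 10\right) = 36 \left(45 - 10\right) = 36 \cdot 35 = 1260$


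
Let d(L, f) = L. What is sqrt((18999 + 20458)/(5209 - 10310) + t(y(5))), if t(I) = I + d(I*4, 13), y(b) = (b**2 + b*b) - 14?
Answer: sqrt(4482366023)/5101 ≈ 13.125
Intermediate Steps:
y(b) = -14 + 2*b**2 (y(b) = (b**2 + b**2) - 14 = 2*b**2 - 14 = -14 + 2*b**2)
t(I) = 5*I (t(I) = I + I*4 = I + 4*I = 5*I)
sqrt((18999 + 20458)/(5209 - 10310) + t(y(5))) = sqrt((18999 + 20458)/(5209 - 10310) + 5*(-14 + 2*5**2)) = sqrt(39457/(-5101) + 5*(-14 + 2*25)) = sqrt(39457*(-1/5101) + 5*(-14 + 50)) = sqrt(-39457/5101 + 5*36) = sqrt(-39457/5101 + 180) = sqrt(878723/5101) = sqrt(4482366023)/5101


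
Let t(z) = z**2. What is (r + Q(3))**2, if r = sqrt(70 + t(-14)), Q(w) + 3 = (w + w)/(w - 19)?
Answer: 17753/64 - 27*sqrt(266)/4 ≈ 167.30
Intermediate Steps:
Q(w) = -3 + 2*w/(-19 + w) (Q(w) = -3 + (w + w)/(w - 19) = -3 + (2*w)/(-19 + w) = -3 + 2*w/(-19 + w))
r = sqrt(266) (r = sqrt(70 + (-14)**2) = sqrt(70 + 196) = sqrt(266) ≈ 16.310)
(r + Q(3))**2 = (sqrt(266) + (57 - 1*3)/(-19 + 3))**2 = (sqrt(266) + (57 - 3)/(-16))**2 = (sqrt(266) - 1/16*54)**2 = (sqrt(266) - 27/8)**2 = (-27/8 + sqrt(266))**2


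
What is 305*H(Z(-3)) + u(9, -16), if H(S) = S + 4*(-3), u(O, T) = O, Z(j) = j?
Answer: -4566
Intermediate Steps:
H(S) = -12 + S (H(S) = S - 12 = -12 + S)
305*H(Z(-3)) + u(9, -16) = 305*(-12 - 3) + 9 = 305*(-15) + 9 = -4575 + 9 = -4566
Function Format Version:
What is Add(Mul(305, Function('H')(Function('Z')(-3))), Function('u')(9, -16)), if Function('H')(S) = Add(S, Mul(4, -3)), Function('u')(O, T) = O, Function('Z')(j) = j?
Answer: -4566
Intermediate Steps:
Function('H')(S) = Add(-12, S) (Function('H')(S) = Add(S, -12) = Add(-12, S))
Add(Mul(305, Function('H')(Function('Z')(-3))), Function('u')(9, -16)) = Add(Mul(305, Add(-12, -3)), 9) = Add(Mul(305, -15), 9) = Add(-4575, 9) = -4566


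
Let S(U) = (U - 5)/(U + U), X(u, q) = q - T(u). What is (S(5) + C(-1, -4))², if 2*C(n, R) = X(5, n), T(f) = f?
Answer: 9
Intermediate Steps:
X(u, q) = q - u
C(n, R) = -5/2 + n/2 (C(n, R) = (n - 1*5)/2 = (n - 5)/2 = (-5 + n)/2 = -5/2 + n/2)
S(U) = (-5 + U)/(2*U) (S(U) = (-5 + U)/((2*U)) = (-5 + U)*(1/(2*U)) = (-5 + U)/(2*U))
(S(5) + C(-1, -4))² = ((½)*(-5 + 5)/5 + (-5/2 + (½)*(-1)))² = ((½)*(⅕)*0 + (-5/2 - ½))² = (0 - 3)² = (-3)² = 9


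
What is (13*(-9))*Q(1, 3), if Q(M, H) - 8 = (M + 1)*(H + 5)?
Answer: -2808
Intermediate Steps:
Q(M, H) = 8 + (1 + M)*(5 + H) (Q(M, H) = 8 + (M + 1)*(H + 5) = 8 + (1 + M)*(5 + H))
(13*(-9))*Q(1, 3) = (13*(-9))*(13 + 3 + 5*1 + 3*1) = -117*(13 + 3 + 5 + 3) = -117*24 = -2808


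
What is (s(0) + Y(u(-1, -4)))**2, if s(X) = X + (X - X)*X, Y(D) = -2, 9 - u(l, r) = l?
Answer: 4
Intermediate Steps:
u(l, r) = 9 - l
s(X) = X (s(X) = X + 0*X = X + 0 = X)
(s(0) + Y(u(-1, -4)))**2 = (0 - 2)**2 = (-2)**2 = 4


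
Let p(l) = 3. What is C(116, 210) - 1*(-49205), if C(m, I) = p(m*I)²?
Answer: 49214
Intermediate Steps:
C(m, I) = 9 (C(m, I) = 3² = 9)
C(116, 210) - 1*(-49205) = 9 - 1*(-49205) = 9 + 49205 = 49214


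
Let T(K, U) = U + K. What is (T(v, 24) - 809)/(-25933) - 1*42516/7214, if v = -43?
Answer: -548297118/93540331 ≈ -5.8616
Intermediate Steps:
T(K, U) = K + U
(T(v, 24) - 809)/(-25933) - 1*42516/7214 = ((-43 + 24) - 809)/(-25933) - 1*42516/7214 = (-19 - 809)*(-1/25933) - 42516*1/7214 = -828*(-1/25933) - 21258/3607 = 828/25933 - 21258/3607 = -548297118/93540331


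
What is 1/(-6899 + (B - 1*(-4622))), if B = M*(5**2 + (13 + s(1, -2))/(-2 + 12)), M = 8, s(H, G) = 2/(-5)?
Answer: -25/51673 ≈ -0.00048381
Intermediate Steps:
s(H, G) = -2/5 (s(H, G) = 2*(-1/5) = -2/5)
B = 5252/25 (B = 8*(5**2 + (13 - 2/5)/(-2 + 12)) = 8*(25 + (63/5)/10) = 8*(25 + (63/5)*(1/10)) = 8*(25 + 63/50) = 8*(1313/50) = 5252/25 ≈ 210.08)
1/(-6899 + (B - 1*(-4622))) = 1/(-6899 + (5252/25 - 1*(-4622))) = 1/(-6899 + (5252/25 + 4622)) = 1/(-6899 + 120802/25) = 1/(-51673/25) = -25/51673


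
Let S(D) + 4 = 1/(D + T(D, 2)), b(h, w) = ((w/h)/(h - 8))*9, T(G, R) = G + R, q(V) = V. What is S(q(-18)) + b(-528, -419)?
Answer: -6483385/1603712 ≈ -4.0427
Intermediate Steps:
b(h, w) = 9*w/(h*(-8 + h)) (b(h, w) = ((w/h)/(-8 + h))*9 = (w/(h*(-8 + h)))*9 = 9*w/(h*(-8 + h)))
S(D) = -4 + 1/(2 + 2*D) (S(D) = -4 + 1/(D + (D + 2)) = -4 + 1/(D + (2 + D)) = -4 + 1/(2 + 2*D))
S(q(-18)) + b(-528, -419) = (-7 - 8*(-18))/(2*(1 - 18)) + 9*(-419)/(-528*(-8 - 528)) = (½)*(-7 + 144)/(-17) + 9*(-419)*(-1/528)/(-536) = (½)*(-1/17)*137 + 9*(-419)*(-1/528)*(-1/536) = -137/34 - 1257/94336 = -6483385/1603712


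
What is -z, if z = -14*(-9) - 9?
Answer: -117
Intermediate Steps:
z = 117 (z = 126 - 9 = 117)
-z = -1*117 = -117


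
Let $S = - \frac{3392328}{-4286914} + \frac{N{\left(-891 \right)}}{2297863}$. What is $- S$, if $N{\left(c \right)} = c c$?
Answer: $- \frac{5599202284149}{4925370532391} \approx -1.1368$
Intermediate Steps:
$N{\left(c \right)} = c^{2}$
$S = \frac{5599202284149}{4925370532391}$ ($S = - \frac{3392328}{-4286914} + \frac{\left(-891\right)^{2}}{2297863} = \left(-3392328\right) \left(- \frac{1}{4286914}\right) + 793881 \cdot \frac{1}{2297863} = \frac{1696164}{2143457} + \frac{793881}{2297863} = \frac{5599202284149}{4925370532391} \approx 1.1368$)
$- S = \left(-1\right) \frac{5599202284149}{4925370532391} = - \frac{5599202284149}{4925370532391}$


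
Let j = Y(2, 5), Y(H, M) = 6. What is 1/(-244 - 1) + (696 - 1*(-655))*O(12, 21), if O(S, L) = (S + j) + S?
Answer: 9929849/245 ≈ 40530.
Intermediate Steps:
j = 6
O(S, L) = 6 + 2*S (O(S, L) = (S + 6) + S = (6 + S) + S = 6 + 2*S)
1/(-244 - 1) + (696 - 1*(-655))*O(12, 21) = 1/(-244 - 1) + (696 - 1*(-655))*(6 + 2*12) = 1/(-245) + (696 + 655)*(6 + 24) = -1/245 + 1351*30 = -1/245 + 40530 = 9929849/245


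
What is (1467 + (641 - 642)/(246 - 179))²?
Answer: 9660530944/4489 ≈ 2.1520e+6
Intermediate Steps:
(1467 + (641 - 642)/(246 - 179))² = (1467 - 1/67)² = (98288/67)² = 9660530944/4489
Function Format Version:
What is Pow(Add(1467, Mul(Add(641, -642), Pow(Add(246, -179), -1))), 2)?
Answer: Rational(9660530944, 4489) ≈ 2.1520e+6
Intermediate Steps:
Pow(Add(1467, Mul(Add(641, -642), Pow(Add(246, -179), -1))), 2) = Pow(Add(1467, Mul(-1, Pow(67, -1))), 2) = Pow(Add(1467, Mul(-1, Rational(1, 67))), 2) = Pow(Add(1467, Rational(-1, 67)), 2) = Pow(Rational(98288, 67), 2) = Rational(9660530944, 4489)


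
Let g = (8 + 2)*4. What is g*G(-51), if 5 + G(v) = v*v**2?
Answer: -5306240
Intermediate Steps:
G(v) = -5 + v**3 (G(v) = -5 + v*v**2 = -5 + v**3)
g = 40 (g = 10*4 = 40)
g*G(-51) = 40*(-5 + (-51)**3) = 40*(-5 - 132651) = 40*(-132656) = -5306240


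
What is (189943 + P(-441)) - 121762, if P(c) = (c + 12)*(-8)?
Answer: 71613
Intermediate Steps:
P(c) = -96 - 8*c (P(c) = (12 + c)*(-8) = -96 - 8*c)
(189943 + P(-441)) - 121762 = (189943 + (-96 - 8*(-441))) - 121762 = (189943 + (-96 + 3528)) - 121762 = (189943 + 3432) - 121762 = 193375 - 121762 = 71613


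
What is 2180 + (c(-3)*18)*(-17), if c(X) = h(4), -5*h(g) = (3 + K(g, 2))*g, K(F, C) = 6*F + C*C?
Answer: 48844/5 ≈ 9768.8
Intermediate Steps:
K(F, C) = C**2 + 6*F (K(F, C) = 6*F + C**2 = C**2 + 6*F)
h(g) = -g*(7 + 6*g)/5 (h(g) = -(3 + (2**2 + 6*g))*g/5 = -(3 + (4 + 6*g))*g/5 = -(7 + 6*g)*g/5 = -g*(7 + 6*g)/5)
c(X) = -124/5 (c(X) = -1/5*4*(7 + 6*4) = -1/5*4*(7 + 24) = -1/5*4*31 = -124/5)
2180 + (c(-3)*18)*(-17) = 2180 - 124/5*18*(-17) = 2180 - 2232/5*(-17) = 2180 + 37944/5 = 48844/5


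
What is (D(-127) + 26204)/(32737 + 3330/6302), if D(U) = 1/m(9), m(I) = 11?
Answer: 908259995/1134715472 ≈ 0.80043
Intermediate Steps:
D(U) = 1/11
(D(-127) + 26204)/(32737 + 3330/6302) = (1/11 + 26204)/(32737 + 3330/6302) = 288245/(11*(32737 + 3330*(1/6302))) = 288245/(11*(32737 + 1665/3151)) = 288245/(11*(103155952/3151)) = (288245/11)*(3151/103155952) = 908259995/1134715472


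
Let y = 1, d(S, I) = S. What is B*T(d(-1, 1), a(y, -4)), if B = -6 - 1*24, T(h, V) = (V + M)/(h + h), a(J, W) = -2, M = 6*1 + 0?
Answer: 60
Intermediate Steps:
M = 6 (M = 6 + 0 = 6)
T(h, V) = (6 + V)/(2*h) (T(h, V) = (V + 6)/(h + h) = (6 + V)/((2*h)) = (6 + V)*(1/(2*h)) = (6 + V)/(2*h))
B = -30 (B = -6 - 24 = -30)
B*T(d(-1, 1), a(y, -4)) = -15*(6 - 2)/(-1) = -15*(-1)*4 = -30*(-2) = 60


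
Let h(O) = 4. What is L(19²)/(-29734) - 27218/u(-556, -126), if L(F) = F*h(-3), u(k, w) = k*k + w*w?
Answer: -319654335/2415976702 ≈ -0.13231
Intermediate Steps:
u(k, w) = k² + w²
L(F) = 4*F (L(F) = F*4 = 4*F)
L(19²)/(-29734) - 27218/u(-556, -126) = (4*19²)/(-29734) - 27218/((-556)² + (-126)²) = (4*361)*(-1/29734) - 27218/(309136 + 15876) = 1444*(-1/29734) - 27218/325012 = -722/14867 - 27218*1/325012 = -722/14867 - 13609/162506 = -319654335/2415976702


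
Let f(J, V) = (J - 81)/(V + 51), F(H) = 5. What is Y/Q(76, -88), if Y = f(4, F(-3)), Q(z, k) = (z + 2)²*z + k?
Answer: -11/3698368 ≈ -2.9743e-6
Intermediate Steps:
Q(z, k) = k + z*(2 + z)² (Q(z, k) = (2 + z)²*z + k = z*(2 + z)² + k = k + z*(2 + z)²)
f(J, V) = (-81 + J)/(51 + V)
Y = -11/8 (Y = (-81 + 4)/(51 + 5) = -77/56 = (1/56)*(-77) = -11/8 ≈ -1.3750)
Y/Q(76, -88) = -11/(8*(-88 + 76*(2 + 76)²)) = -11/(8*(-88 + 76*78²)) = -11/(8*(-88 + 76*6084)) = -11/(8*(-88 + 462384)) = -11/8/462296 = -11/8*1/462296 = -11/3698368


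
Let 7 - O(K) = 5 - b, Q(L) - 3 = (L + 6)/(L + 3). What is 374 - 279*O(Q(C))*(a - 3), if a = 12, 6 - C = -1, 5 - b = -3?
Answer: -24736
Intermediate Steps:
b = 8 (b = 5 - 1*(-3) = 5 + 3 = 8)
C = 7 (C = 6 - 1*(-1) = 6 + 1 = 7)
Q(L) = 3 + (6 + L)/(3 + L) (Q(L) = 3 + (L + 6)/(L + 3) = 3 + (6 + L)/(3 + L))
O(K) = 10 (O(K) = 7 - (5 - 1*8) = 7 - (5 - 8) = 7 - 1*(-3) = 7 + 3 = 10)
374 - 279*O(Q(C))*(a - 3) = 374 - 2790*(12 - 3) = 374 - 2790*9 = 374 - 279*90 = 374 - 25110 = -24736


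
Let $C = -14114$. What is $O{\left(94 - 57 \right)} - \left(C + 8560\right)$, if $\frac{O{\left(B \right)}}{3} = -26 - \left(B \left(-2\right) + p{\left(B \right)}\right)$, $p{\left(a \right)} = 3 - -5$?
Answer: $5674$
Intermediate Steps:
$p{\left(a \right)} = 8$ ($p{\left(a \right)} = 3 + 5 = 8$)
$O{\left(B \right)} = -102 + 6 B$ ($O{\left(B \right)} = 3 \left(-26 - \left(B \left(-2\right) + 8\right)\right) = 3 \left(-26 - \left(- 2 B + 8\right)\right) = 3 \left(-26 - \left(8 - 2 B\right)\right) = 3 \left(-26 + \left(-8 + 2 B\right)\right) = 3 \left(-34 + 2 B\right) = -102 + 6 B$)
$O{\left(94 - 57 \right)} - \left(C + 8560\right) = \left(-102 + 6 \left(94 - 57\right)\right) - \left(-14114 + 8560\right) = \left(-102 + 6 \left(94 - 57\right)\right) - -5554 = \left(-102 + 6 \cdot 37\right) + 5554 = \left(-102 + 222\right) + 5554 = 120 + 5554 = 5674$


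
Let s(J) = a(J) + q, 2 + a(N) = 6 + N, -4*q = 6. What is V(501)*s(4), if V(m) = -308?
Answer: -2002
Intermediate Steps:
q = -3/2 (q = -1/4*6 = -3/2 ≈ -1.5000)
a(N) = 4 + N (a(N) = -2 + (6 + N) = 4 + N)
s(J) = 5/2 + J (s(J) = (4 + J) - 3/2 = 5/2 + J)
V(501)*s(4) = -308*(5/2 + 4) = -308*13/2 = -2002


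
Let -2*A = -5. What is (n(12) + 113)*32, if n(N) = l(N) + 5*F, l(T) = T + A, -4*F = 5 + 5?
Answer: 3680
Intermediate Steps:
A = 5/2 (A = -½*(-5) = 5/2 ≈ 2.5000)
F = -5/2 (F = -(5 + 5)/4 = -¼*10 = -5/2 ≈ -2.5000)
l(T) = 5/2 + T (l(T) = T + 5/2 = 5/2 + T)
n(N) = -10 + N (n(N) = (5/2 + N) + 5*(-5/2) = (5/2 + N) - 25/2 = -10 + N)
(n(12) + 113)*32 = ((-10 + 12) + 113)*32 = (2 + 113)*32 = 115*32 = 3680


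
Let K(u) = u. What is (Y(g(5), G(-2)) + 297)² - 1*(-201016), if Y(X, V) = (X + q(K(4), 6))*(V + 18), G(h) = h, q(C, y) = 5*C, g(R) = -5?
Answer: 489385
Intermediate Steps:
Y(X, V) = (18 + V)*(20 + X) (Y(X, V) = (X + 5*4)*(V + 18) = (X + 20)*(18 + V) = (20 + X)*(18 + V) = (18 + V)*(20 + X))
(Y(g(5), G(-2)) + 297)² - 1*(-201016) = ((360 + 18*(-5) + 20*(-2) - 2*(-5)) + 297)² - 1*(-201016) = ((360 - 90 - 40 + 10) + 297)² + 201016 = (240 + 297)² + 201016 = 537² + 201016 = 288369 + 201016 = 489385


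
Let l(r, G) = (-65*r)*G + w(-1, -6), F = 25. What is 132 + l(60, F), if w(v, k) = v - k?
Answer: -97363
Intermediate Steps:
l(r, G) = 5 - 65*G*r (l(r, G) = (-65*r)*G + (-1 - 1*(-6)) = -65*G*r + (-1 + 6) = -65*G*r + 5 = 5 - 65*G*r)
132 + l(60, F) = 132 + (5 - 65*25*60) = 132 + (5 - 97500) = 132 - 97495 = -97363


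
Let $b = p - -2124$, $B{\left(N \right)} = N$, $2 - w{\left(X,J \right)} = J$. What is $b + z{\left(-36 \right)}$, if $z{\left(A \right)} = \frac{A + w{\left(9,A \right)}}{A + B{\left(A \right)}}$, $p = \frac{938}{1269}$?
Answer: $\frac{10785035}{5076} \approx 2124.7$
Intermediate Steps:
$w{\left(X,J \right)} = 2 - J$
$p = \frac{938}{1269}$ ($p = 938 \cdot \frac{1}{1269} = \frac{938}{1269} \approx 0.73916$)
$b = \frac{2696294}{1269}$ ($b = \frac{938}{1269} - -2124 = \frac{938}{1269} + 2124 = \frac{2696294}{1269} \approx 2124.7$)
$z{\left(A \right)} = \frac{1}{A}$ ($z{\left(A \right)} = \frac{A - \left(-2 + A\right)}{A + A} = \frac{2}{2 A} = 2 \frac{1}{2 A} = \frac{1}{A}$)
$b + z{\left(-36 \right)} = \frac{2696294}{1269} + \frac{1}{-36} = \frac{2696294}{1269} - \frac{1}{36} = \frac{10785035}{5076}$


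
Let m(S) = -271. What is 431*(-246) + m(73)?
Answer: -106297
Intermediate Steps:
431*(-246) + m(73) = 431*(-246) - 271 = -106026 - 271 = -106297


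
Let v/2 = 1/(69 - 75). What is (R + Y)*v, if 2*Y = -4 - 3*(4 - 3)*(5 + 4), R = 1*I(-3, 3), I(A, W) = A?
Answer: 37/6 ≈ 6.1667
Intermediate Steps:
v = -⅓ (v = 2/(69 - 75) = 2/(-6) = 2*(-⅙) = -⅓ ≈ -0.33333)
R = -3 (R = 1*(-3) = -3)
Y = -31/2 (Y = (-4 - 3*(4 - 3)*(5 + 4))/2 = (-4 - 3*9)/2 = (-4 - 27)/2 = (½)*(-31) = -31/2 ≈ -15.500)
(R + Y)*v = (-3 - 31/2)*(-⅓) = -37/2*(-⅓) = 37/6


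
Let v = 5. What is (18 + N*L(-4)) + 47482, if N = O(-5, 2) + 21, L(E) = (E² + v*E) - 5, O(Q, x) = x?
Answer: 47293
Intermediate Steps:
L(E) = -5 + E² + 5*E (L(E) = (E² + 5*E) - 5 = -5 + E² + 5*E)
N = 23 (N = 2 + 21 = 23)
(18 + N*L(-4)) + 47482 = (18 + 23*(-5 + (-4)² + 5*(-4))) + 47482 = (18 + 23*(-5 + 16 - 20)) + 47482 = (18 + 23*(-9)) + 47482 = (18 - 207) + 47482 = -189 + 47482 = 47293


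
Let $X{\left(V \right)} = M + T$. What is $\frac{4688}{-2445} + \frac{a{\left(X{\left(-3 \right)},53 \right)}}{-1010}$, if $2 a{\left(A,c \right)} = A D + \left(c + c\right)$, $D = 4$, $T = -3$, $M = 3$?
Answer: $- \frac{972893}{493890} \approx -1.9699$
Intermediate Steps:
$X{\left(V \right)} = 0$ ($X{\left(V \right)} = 3 - 3 = 0$)
$a{\left(A,c \right)} = c + 2 A$ ($a{\left(A,c \right)} = \frac{A 4 + \left(c + c\right)}{2} = \frac{4 A + 2 c}{2} = \frac{2 c + 4 A}{2} = c + 2 A$)
$\frac{4688}{-2445} + \frac{a{\left(X{\left(-3 \right)},53 \right)}}{-1010} = \frac{4688}{-2445} + \frac{53 + 2 \cdot 0}{-1010} = 4688 \left(- \frac{1}{2445}\right) + \left(53 + 0\right) \left(- \frac{1}{1010}\right) = - \frac{4688}{2445} + 53 \left(- \frac{1}{1010}\right) = - \frac{4688}{2445} - \frac{53}{1010} = - \frac{972893}{493890}$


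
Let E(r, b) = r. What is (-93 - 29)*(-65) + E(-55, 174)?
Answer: 7875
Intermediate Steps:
(-93 - 29)*(-65) + E(-55, 174) = (-93 - 29)*(-65) - 55 = -122*(-65) - 55 = 7930 - 55 = 7875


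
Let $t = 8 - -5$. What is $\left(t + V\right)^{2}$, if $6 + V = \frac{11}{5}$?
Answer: $\frac{2116}{25} \approx 84.64$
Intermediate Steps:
$V = - \frac{19}{5}$ ($V = -6 + \frac{11}{5} = - \frac{19}{5} \approx -3.8$)
$t = 13$ ($t = 8 + 5 = 13$)
$\left(t + V\right)^{2} = \left(13 - \frac{19}{5}\right)^{2} = \left(\frac{46}{5}\right)^{2} = \frac{2116}{25}$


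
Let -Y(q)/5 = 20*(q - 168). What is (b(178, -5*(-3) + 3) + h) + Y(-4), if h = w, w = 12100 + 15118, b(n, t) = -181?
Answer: 44237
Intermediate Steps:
Y(q) = 16800 - 100*q (Y(q) = -100*(q - 168) = -100*(-168 + q) = -5*(-3360 + 20*q) = 16800 - 100*q)
w = 27218
h = 27218
(b(178, -5*(-3) + 3) + h) + Y(-4) = (-181 + 27218) + (16800 - 100*(-4)) = 27037 + (16800 + 400) = 27037 + 17200 = 44237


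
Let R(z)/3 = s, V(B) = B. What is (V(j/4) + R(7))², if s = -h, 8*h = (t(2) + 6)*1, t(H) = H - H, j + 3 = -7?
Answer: 361/16 ≈ 22.563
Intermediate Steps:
j = -10 (j = -3 - 7 = -10)
t(H) = 0
h = ¾ (h = ((0 + 6)*1)/8 = (6*1)/8 = (⅛)*6 = ¾ ≈ 0.75000)
s = -¾ (s = -1*¾ = -¾ ≈ -0.75000)
R(z) = -9/4 (R(z) = 3*(-¾) = -9/4)
(V(j/4) + R(7))² = (-10/4 - 9/4)² = (-10*¼ - 9/4)² = (-5/2 - 9/4)² = (-19/4)² = 361/16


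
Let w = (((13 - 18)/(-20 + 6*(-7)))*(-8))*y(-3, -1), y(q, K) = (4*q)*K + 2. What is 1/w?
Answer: -31/280 ≈ -0.11071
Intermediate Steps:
y(q, K) = 2 + 4*K*q (y(q, K) = 4*K*q + 2 = 2 + 4*K*q)
w = -280/31 (w = (((13 - 18)/(-20 + 6*(-7)))*(-8))*(2 + 4*(-1)*(-3)) = (-5/(-20 - 42)*(-8))*(2 + 12) = (-5/(-62)*(-8))*14 = (-5*(-1/62)*(-8))*14 = ((5/62)*(-8))*14 = -20/31*14 = -280/31 ≈ -9.0323)
1/w = 1/(-280/31) = -31/280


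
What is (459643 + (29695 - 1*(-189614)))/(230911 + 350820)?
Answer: 678952/581731 ≈ 1.1671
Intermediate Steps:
(459643 + (29695 - 1*(-189614)))/(230911 + 350820) = (459643 + (29695 + 189614))/581731 = (459643 + 219309)*(1/581731) = 678952*(1/581731) = 678952/581731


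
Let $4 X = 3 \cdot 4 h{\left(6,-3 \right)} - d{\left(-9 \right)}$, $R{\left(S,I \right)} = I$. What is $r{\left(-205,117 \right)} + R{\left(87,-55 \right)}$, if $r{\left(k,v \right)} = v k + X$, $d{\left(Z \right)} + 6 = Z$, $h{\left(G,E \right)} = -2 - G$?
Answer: $- \frac{96241}{4} \approx -24060.0$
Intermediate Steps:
$d{\left(Z \right)} = -6 + Z$
$X = - \frac{81}{4}$ ($X = \frac{3 \cdot 4 \left(-2 - 6\right) - \left(-6 - 9\right)}{4} = \frac{12 \left(-2 - 6\right) - -15}{4} = \frac{12 \left(-8\right) + 15}{4} = \frac{-96 + 15}{4} = \frac{1}{4} \left(-81\right) = - \frac{81}{4} \approx -20.25$)
$r{\left(k,v \right)} = - \frac{81}{4} + k v$ ($r{\left(k,v \right)} = v k - \frac{81}{4} = k v - \frac{81}{4} = - \frac{81}{4} + k v$)
$r{\left(-205,117 \right)} + R{\left(87,-55 \right)} = \left(- \frac{81}{4} - 23985\right) - 55 = - \frac{96021}{4} - 55 = - \frac{96241}{4}$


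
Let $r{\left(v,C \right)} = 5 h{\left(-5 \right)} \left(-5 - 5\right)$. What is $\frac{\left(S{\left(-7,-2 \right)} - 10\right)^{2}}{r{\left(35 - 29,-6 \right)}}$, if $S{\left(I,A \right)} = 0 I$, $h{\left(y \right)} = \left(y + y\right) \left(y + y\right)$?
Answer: $- \frac{1}{50} \approx -0.02$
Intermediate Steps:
$h{\left(y \right)} = 4 y^{2}$ ($h{\left(y \right)} = 2 y 2 y = 4 y^{2}$)
$r{\left(v,C \right)} = -5000$ ($r{\left(v,C \right)} = 5 \cdot 4 \left(-5\right)^{2} \left(-5 - 5\right) = 5 \cdot 4 \cdot 25 \left(-10\right) = 5 \cdot 100 \left(-10\right) = 500 \left(-10\right) = -5000$)
$S{\left(I,A \right)} = 0$
$\frac{\left(S{\left(-7,-2 \right)} - 10\right)^{2}}{r{\left(35 - 29,-6 \right)}} = \frac{\left(0 - 10\right)^{2}}{-5000} = \left(-10\right)^{2} \left(- \frac{1}{5000}\right) = 100 \left(- \frac{1}{5000}\right) = - \frac{1}{50}$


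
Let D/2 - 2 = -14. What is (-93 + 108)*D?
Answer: -360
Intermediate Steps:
D = -24 (D = 4 + 2*(-14) = 4 - 28 = -24)
(-93 + 108)*D = (-93 + 108)*(-24) = 15*(-24) = -360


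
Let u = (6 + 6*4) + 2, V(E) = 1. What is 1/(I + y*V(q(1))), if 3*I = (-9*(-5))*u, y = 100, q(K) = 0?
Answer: 1/580 ≈ 0.0017241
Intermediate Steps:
u = 32 (u = (6 + 24) + 2 = 30 + 2 = 32)
I = 480 (I = (-9*(-5)*32)/3 = (45*32)/3 = (⅓)*1440 = 480)
1/(I + y*V(q(1))) = 1/(480 + 100*1) = 1/(480 + 100) = 1/580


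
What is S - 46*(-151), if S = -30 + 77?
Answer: 6993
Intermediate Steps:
S = 47
S - 46*(-151) = 47 - 46*(-151) = 47 + 6946 = 6993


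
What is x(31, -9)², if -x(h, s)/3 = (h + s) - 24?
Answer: 36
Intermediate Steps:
x(h, s) = 72 - 3*h - 3*s (x(h, s) = -3*((h + s) - 24) = -3*(-24 + h + s) = 72 - 3*h - 3*s)
x(31, -9)² = (72 - 3*31 - 3*(-9))² = (72 - 93 + 27)² = 6² = 36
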